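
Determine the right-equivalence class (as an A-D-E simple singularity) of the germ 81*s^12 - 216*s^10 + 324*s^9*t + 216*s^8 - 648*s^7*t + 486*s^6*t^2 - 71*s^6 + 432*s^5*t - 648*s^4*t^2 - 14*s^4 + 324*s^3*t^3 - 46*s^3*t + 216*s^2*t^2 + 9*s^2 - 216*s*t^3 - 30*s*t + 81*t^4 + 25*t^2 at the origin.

The Hessian of f at 0 has rank 1. Corank 1: A-series; mu = 3 gives A_3.

A_3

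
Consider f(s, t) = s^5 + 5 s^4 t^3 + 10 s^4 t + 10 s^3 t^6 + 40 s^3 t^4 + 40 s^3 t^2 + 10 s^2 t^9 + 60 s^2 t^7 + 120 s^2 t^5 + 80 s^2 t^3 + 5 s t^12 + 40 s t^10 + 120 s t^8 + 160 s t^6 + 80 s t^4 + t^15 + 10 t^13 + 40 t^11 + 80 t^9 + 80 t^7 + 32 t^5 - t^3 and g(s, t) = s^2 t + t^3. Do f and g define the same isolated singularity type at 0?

No.

The Hessian of f at 0 has rank 0. Corank 2; j^3 = -t^3 is a perfect cube, so E-series; the 5-jet and mu = 8 give E_8. The Hessian of g at 0 has rank 0. Corank 2; j^3 = t*(s^2 + t^2) splits into three distinct lines over C (the quadratic factor has nonzero discriminant), so D_4. f is E_8 but g is D_4, hence not right-equivalent.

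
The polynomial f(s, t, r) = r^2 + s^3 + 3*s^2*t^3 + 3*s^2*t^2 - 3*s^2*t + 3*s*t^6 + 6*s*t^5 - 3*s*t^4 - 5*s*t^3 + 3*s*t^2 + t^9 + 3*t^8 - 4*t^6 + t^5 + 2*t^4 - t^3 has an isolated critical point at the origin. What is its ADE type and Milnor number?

Type E_{7}, Milnor number mu = 7.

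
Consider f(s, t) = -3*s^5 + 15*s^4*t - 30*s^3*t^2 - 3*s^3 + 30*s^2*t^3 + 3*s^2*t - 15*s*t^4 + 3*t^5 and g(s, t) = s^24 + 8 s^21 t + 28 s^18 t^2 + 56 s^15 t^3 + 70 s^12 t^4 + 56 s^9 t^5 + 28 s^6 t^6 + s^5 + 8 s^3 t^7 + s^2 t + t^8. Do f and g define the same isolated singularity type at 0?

The Hessian of f at 0 has rank 0. Corank 2; j^3 = -3*s^2*(s - t) has shape L^2 M (L != M), so D-series; mu = 6 gives D_6. The Hessian of g at 0 has rank 0. Corank 2; j^3 = s^2*t has shape L^2 M (L != M), so D-series; mu = 9 gives D_9. f is D_6 but g is D_9, hence not right-equivalent.

No.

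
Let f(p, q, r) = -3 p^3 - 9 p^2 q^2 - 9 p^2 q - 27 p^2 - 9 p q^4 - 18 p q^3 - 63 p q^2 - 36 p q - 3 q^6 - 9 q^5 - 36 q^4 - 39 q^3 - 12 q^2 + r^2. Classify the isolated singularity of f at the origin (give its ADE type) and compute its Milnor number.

Type A_{2}, Milnor number mu = 2.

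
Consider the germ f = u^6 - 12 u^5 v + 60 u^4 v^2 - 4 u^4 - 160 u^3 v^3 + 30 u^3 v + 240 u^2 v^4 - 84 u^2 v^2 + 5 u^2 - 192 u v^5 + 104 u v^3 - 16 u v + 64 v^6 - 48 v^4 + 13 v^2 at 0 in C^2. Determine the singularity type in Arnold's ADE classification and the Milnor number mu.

Type A1, Milnor number mu = 1.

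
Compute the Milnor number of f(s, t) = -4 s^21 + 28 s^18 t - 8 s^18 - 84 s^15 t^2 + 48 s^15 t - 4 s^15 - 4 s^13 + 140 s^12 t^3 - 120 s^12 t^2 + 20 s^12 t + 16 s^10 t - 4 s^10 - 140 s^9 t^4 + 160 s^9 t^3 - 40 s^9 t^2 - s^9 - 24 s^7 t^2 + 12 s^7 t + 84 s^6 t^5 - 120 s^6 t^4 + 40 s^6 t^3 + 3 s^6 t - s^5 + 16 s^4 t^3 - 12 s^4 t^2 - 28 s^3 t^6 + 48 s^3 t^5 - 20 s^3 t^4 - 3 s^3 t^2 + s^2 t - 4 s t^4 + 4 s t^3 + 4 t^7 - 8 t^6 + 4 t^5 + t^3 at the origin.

The Hessian of f at 0 is [[0, 0], [0, 0]] with rank 0, so corank 2. A Groebner basis of the Jacobian ideal J(f) in C{s,t} is {t^3, s^2 + 3*t^2, s*t}; counting standard monomials gives mu = 4. Corank 2; j^3 = t*(s^2 + t^2) splits into three distinct lines over C (the quadratic factor has nonzero discriminant), so D_4.

4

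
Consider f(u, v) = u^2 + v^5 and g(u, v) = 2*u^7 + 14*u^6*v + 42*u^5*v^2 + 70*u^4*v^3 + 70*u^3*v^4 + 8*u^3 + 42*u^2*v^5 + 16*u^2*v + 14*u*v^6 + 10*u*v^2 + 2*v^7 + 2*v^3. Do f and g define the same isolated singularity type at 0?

The Hessian of f at 0 has rank 1. Corank 1: A-series; mu = 4 gives A_4. The Hessian of g at 0 has rank 0. Corank 2; j^3 = 2*(u + v)*(2*u + v)^2 has shape L^2 M (L != M), so D-series; mu = 8 gives D_8. f is A_4 but g is D_8, hence not right-equivalent.

No.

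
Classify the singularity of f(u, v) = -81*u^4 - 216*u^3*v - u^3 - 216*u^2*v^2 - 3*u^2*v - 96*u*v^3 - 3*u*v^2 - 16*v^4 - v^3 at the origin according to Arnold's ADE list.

The Hessian of f at 0 has rank 0. Corank 2; j^3 = -(u + v)^3 is a perfect cube, so E-series; the 4-jet and mu = 6 give E_6.

E_{6}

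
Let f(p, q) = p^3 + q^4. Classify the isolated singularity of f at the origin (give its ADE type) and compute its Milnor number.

Type E_6, Milnor number mu = 6.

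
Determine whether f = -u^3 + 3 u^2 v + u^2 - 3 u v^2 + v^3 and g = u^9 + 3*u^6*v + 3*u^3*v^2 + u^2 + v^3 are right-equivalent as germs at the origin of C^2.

Yes.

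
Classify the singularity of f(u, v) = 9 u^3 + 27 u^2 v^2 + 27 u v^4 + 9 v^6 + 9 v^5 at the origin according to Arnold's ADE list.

E_{8}

The Hessian of f at 0 has rank 0. Corank 2; j^3 = 9*u^3 is a perfect cube, so E-series; the 5-jet and mu = 8 give E_8.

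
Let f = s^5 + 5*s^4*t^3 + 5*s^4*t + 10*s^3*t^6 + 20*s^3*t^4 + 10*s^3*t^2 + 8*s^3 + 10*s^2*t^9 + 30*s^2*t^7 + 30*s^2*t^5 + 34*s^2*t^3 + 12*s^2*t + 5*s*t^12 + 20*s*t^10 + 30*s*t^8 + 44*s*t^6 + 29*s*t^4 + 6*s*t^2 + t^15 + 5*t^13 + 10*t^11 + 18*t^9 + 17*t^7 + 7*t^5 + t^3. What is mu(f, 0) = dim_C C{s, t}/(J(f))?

The Hessian of f at 0 is [[0, 0], [0, 0]] with rank 0, so corank 2. A Groebner basis of the Jacobian ideal J(f) in C{s,t} is {5*s^2/2 + s*t^3 + 5*s*t/2 + 5*t^2/8, -4*s^2 - 4*s*t + t^4 - t^2, s^3 - 3*s*t^2/4 - t^3/4, s^2*t + s*t^2 + t^3/4}; counting standard monomials gives mu = 8. Corank 2; j^3 = (2*s + t)^3 is a perfect cube, so E-series; the 5-jet and mu = 8 give E_8.

8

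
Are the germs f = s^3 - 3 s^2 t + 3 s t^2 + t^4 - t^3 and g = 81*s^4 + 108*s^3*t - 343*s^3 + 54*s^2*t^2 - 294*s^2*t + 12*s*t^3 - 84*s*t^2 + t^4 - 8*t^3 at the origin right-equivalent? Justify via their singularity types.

The Hessian of f at 0 has rank 0. Corank 2; j^3 = (s - t)^3 is a perfect cube, so E-series; the 4-jet and mu = 6 give E_6. The Hessian of g at 0 has rank 0. Corank 2; j^3 = -(7*s + 2*t)^3 is a perfect cube, so E-series; the 4-jet and mu = 6 give E_6. Both have type E_6, hence right-equivalent.

Yes.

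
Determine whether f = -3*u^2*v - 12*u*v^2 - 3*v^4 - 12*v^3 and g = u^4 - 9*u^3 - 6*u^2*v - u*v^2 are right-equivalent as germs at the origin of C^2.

The Hessian of f at 0 has rank 0. Corank 2; j^3 = -3*v*(u + 2*v)^2 has shape L^2 M (L != M), so D-series; mu = 5 gives D_5. The Hessian of g at 0 has rank 0. Corank 2; j^3 = -u*(3*u + v)^2 has shape L^2 M (L != M), so D-series; mu = 5 gives D_5. Both have type D_5, hence right-equivalent.

Yes.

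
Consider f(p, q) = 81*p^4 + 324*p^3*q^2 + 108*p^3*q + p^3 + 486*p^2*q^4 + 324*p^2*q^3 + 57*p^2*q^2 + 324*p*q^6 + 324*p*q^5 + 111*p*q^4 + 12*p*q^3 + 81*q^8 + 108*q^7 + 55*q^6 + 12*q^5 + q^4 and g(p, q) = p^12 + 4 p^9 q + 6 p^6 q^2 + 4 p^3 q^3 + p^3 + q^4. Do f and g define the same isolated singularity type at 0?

Yes.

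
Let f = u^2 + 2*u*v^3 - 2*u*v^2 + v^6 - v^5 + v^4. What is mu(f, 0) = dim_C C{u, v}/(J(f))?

4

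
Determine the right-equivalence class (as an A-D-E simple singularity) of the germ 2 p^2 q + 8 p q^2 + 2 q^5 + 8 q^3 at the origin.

The Hessian of f at 0 is [[0, 0], [0, 0]] with rank 0, so corank 2. A Groebner basis of the Jacobian ideal J(f) in C{p,q} is {p^2/5 + q^4 - 4*q^2/5, p^3 + 8*q^3, p*q + 2*q^2}; counting standard monomials gives mu = 6. Corank 2; j^3 = 2*q*(p + 2*q)^2 has shape L^2 M (L != M), so D-series; mu = 6 gives D_6.

D_{6}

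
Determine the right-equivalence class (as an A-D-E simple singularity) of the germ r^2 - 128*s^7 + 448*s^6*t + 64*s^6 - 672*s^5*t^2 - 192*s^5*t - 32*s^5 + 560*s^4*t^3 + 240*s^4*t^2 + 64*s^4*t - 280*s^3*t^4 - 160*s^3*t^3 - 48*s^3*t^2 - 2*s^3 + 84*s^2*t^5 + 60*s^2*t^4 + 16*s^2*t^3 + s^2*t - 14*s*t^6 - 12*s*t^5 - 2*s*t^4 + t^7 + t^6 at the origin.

D_7

The Hessian of f at 0 is [[0, 0, 0], [0, 0, 0], [0, 0, 2]] with rank 1, so corank 2. A Groebner basis of the Jacobian ideal J(f) in C{s,t,r} is {2*s^2 - s*t + t^4, s^3, s^2*t, s^2/6 + s*t^2, r}; counting standard monomials gives mu = 7. Corank 2; j^3 = -s^2*(2*s - t) has shape L^2 M (L != M), so D-series; mu = 7 gives D_7.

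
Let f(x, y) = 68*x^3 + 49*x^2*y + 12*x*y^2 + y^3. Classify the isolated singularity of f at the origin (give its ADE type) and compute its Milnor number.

The Hessian of f at 0 is [[0, 0], [0, 0]] with rank 0, so corank 2. A Groebner basis of the Jacobian ideal J(f) in C{x,y} is {y^3, x^2 - 3*y^2/47, x*y + 12*y^2/47}; counting standard monomials gives mu = 4. Corank 2; j^3 = (4*x + y)*(17*x^2 + 8*x*y + y^2) splits into three distinct lines over C (the quadratic factor has nonzero discriminant), so D_4.

Type D_{4}, Milnor number mu = 4.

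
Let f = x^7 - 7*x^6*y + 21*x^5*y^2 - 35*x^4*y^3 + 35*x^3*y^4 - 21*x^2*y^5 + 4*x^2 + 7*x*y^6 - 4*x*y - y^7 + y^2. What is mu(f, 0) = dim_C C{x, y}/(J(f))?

6

The Hessian of f at 0 is [[8, -4], [-4, 2]] with rank 1, so corank 1. A Groebner basis of the Jacobian ideal J(f) in C{x,y} is {y^6, x - y/2}; counting standard monomials gives mu = 6. Corank 1: A-series; mu = 6 gives A_6.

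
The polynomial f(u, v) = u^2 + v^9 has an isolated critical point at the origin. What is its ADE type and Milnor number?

The Hessian of f at 0 has rank 1. Corank 1: A-series; mu = 8 gives A_8.

Type A_{8}, Milnor number mu = 8.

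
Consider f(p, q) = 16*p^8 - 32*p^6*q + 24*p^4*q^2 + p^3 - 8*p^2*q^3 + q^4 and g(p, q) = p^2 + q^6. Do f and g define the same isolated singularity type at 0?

No.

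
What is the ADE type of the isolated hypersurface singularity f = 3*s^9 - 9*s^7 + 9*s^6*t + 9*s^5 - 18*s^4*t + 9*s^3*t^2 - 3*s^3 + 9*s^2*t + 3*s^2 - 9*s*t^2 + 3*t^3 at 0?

The Hessian of f at 0 has rank 1. Corank 1: A-series; mu = 2 gives A_2.

A_{2}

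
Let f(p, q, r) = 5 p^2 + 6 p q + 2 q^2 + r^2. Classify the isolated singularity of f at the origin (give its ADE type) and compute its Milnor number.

Type A1, Milnor number mu = 1.

The Hessian of f at 0 is [[10, 6, 0], [6, 4, 0], [0, 0, 2]] with rank 3, so corank 0. A Groebner basis of the Jacobian ideal J(f) in C{p,q,r} is {p, q, r}; counting standard monomials gives mu = 1. Corank 0: nondegenerate Morse point, so A_1.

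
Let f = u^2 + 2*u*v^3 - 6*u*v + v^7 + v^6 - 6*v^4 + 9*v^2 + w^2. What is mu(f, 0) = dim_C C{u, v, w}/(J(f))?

6

The Hessian of f at 0 has rank 2. Corank 1: A-series; mu = 6 gives A_6.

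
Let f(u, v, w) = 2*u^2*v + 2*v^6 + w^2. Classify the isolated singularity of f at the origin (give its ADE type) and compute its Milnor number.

The Hessian of f at 0 is [[0, 0, 0], [0, 0, 0], [0, 0, 2]] with rank 1, so corank 2. A Groebner basis of the Jacobian ideal J(f) in C{u,v,w} is {u^2/6 + v^5, u^3, u*v, w}; counting standard monomials gives mu = 7. Corank 2; j^3 = 2*u^2*v has shape L^2 M (L != M), so D-series; mu = 7 gives D_7.

Type D_7, Milnor number mu = 7.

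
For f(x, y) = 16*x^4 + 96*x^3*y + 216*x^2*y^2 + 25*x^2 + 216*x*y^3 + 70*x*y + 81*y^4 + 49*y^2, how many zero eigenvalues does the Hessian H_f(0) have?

Hessian at 0 has rank 1.

1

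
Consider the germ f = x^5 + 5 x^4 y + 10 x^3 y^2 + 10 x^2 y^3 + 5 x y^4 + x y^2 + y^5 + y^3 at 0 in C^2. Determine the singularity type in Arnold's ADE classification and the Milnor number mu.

The Hessian of f at 0 is [[0, 0], [0, 0]] with rank 0, so corank 2. A Groebner basis of the Jacobian ideal J(f) in C{x,y} is {x^4 + y^2/5, y^3, x*y + y^2}; counting standard monomials gives mu = 6. Corank 2; j^3 = y^2*(x + y) has shape L^2 M (L != M), so D-series; mu = 6 gives D_6.

Type D_6, Milnor number mu = 6.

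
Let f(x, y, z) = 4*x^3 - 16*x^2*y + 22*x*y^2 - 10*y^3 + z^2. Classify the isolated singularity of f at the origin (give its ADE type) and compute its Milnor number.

Type D_4, Milnor number mu = 4.

The Hessian of f at 0 has rank 1. Corank 2; j^3 = 2*(x - y)*(2*x^2 - 6*x*y + 5*y^2) splits into three distinct lines over C (the quadratic factor has nonzero discriminant), so D_4.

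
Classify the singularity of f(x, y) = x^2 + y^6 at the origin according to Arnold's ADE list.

A_{5}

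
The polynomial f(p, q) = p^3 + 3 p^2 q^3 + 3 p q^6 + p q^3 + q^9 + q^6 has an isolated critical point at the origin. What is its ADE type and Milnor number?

Type E_7, Milnor number mu = 7.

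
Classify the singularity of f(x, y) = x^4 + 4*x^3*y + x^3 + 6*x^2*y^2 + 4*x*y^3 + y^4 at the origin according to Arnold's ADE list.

E_6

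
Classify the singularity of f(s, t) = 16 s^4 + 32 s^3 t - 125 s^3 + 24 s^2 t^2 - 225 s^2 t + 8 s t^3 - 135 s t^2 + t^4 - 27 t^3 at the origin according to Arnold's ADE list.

E_{6}

The Hessian of f at 0 has rank 0. Corank 2; j^3 = -(5*s + 3*t)^3 is a perfect cube, so E-series; the 4-jet and mu = 6 give E_6.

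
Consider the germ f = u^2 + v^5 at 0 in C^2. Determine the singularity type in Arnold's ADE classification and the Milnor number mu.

The Hessian of f at 0 is [[2, 0], [0, 0]] with rank 1, so corank 1. A Groebner basis of the Jacobian ideal J(f) in C{u,v} is {v^4, u}; counting standard monomials gives mu = 4. Corank 1: A-series; mu = 4 gives A_4.

Type A4, Milnor number mu = 4.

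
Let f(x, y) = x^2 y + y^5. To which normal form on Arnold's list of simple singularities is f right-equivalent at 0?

D_{6}

The Hessian of f at 0 has rank 0. Corank 2; j^3 = x^2*y has shape L^2 M (L != M), so D-series; mu = 6 gives D_6.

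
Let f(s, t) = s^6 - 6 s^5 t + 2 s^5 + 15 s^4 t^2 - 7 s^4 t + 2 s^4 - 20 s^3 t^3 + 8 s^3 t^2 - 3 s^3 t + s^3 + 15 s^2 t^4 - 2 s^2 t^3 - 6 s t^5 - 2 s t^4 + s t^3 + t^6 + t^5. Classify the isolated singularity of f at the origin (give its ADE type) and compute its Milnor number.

The Hessian of f at 0 has rank 0. Corank 2; j^3 = s^3 is a perfect cube, so E-series; the 4-jet and mu = 7 give E_7.

Type E_7, Milnor number mu = 7.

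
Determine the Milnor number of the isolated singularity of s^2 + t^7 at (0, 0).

The Hessian of f at 0 is [[2, 0], [0, 0]] with rank 1, so corank 1. A Groebner basis of the Jacobian ideal J(f) in C{s,t} is {t^6, s}; counting standard monomials gives mu = 6. Corank 1: A-series; mu = 6 gives A_6.

6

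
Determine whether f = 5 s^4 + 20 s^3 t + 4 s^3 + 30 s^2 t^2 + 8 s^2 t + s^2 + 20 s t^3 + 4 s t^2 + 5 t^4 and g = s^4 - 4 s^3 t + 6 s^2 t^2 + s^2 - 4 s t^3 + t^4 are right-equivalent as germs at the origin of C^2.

Yes.

The Hessian of f at 0 has rank 1. Corank 1: A-series; mu = 3 gives A_3. The Hessian of g at 0 has rank 1. Corank 1: A-series; mu = 3 gives A_3. Both have type A_3, hence right-equivalent.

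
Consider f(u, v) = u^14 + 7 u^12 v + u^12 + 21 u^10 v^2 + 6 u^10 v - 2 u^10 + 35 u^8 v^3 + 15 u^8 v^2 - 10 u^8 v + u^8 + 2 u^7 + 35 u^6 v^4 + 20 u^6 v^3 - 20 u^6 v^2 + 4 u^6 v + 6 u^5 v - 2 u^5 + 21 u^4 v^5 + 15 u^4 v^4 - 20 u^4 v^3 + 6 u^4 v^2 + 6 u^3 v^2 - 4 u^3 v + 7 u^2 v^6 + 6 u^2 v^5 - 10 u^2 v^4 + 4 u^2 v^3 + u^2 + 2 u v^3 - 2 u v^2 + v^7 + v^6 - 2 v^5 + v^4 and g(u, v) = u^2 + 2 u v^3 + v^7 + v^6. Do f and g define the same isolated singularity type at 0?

The Hessian of f at 0 is [[2, 0], [0, 0]] with rank 1, so corank 1. A Groebner basis of the Jacobian ideal J(f) in C{u,v} is {u*v + v^4 - v^3, u*v^2 + u*v + u/2 - v^3/2 - v^2/2, u^2 + u*v + u - v^2}; counting standard monomials gives mu = 6. Corank 1: A-series; mu = 6 gives A_6. The Hessian of g at 0 is [[2, 0], [0, 0]] with rank 1, so corank 1. A Groebner basis of the Jacobian ideal J(g) in C{u,v} is {u + v^3, u^2}; counting standard monomials gives mu = 6. Corank 1: A-series; mu = 6 gives A_6. Both have type A_6, hence right-equivalent.

Yes.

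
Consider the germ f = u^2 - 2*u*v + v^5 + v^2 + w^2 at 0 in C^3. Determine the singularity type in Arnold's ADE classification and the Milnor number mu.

The Hessian of f at 0 has rank 2. Corank 1: A-series; mu = 4 gives A_4.

Type A_{4}, Milnor number mu = 4.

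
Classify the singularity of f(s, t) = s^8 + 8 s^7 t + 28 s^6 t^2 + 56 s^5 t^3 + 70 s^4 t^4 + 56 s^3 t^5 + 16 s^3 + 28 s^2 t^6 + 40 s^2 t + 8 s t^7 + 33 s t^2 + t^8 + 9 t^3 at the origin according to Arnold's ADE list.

D_9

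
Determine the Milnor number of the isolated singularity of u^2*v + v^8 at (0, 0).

9

The Hessian of f at 0 has rank 0. Corank 2; j^3 = u^2*v has shape L^2 M (L != M), so D-series; mu = 9 gives D_9.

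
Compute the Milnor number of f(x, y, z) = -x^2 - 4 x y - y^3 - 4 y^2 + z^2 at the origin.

The Hessian of f at 0 has rank 2. Corank 1: A-series; mu = 2 gives A_2.

2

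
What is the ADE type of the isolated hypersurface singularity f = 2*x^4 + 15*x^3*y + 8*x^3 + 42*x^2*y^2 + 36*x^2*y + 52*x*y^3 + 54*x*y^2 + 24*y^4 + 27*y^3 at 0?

E_{7}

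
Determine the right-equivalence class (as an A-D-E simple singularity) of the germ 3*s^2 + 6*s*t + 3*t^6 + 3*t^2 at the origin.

A_5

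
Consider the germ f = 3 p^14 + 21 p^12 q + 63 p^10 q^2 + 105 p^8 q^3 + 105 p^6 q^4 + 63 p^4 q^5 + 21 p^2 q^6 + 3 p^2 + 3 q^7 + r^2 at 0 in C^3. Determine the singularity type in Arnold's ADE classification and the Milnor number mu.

Type A6, Milnor number mu = 6.

The Hessian of f at 0 is [[6, 0, 0], [0, 0, 0], [0, 0, 2]] with rank 2, so corank 1. A Groebner basis of the Jacobian ideal J(f) in C{p,q,r} is {q^6, p, r}; counting standard monomials gives mu = 6. Corank 1: A-series; mu = 6 gives A_6.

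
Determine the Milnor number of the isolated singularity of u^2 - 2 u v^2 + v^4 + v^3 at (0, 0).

2

The Hessian of f at 0 is [[2, 0], [0, 0]] with rank 1, so corank 1. A Groebner basis of the Jacobian ideal J(f) in C{u,v} is {v^2, u}; counting standard monomials gives mu = 2. Corank 1: A-series; mu = 2 gives A_2.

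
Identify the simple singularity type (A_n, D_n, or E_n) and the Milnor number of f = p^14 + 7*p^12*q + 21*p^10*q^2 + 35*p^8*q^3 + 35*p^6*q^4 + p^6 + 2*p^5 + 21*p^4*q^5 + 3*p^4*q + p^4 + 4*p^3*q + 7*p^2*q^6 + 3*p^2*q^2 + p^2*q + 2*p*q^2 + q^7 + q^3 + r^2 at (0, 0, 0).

Type D_{8}, Milnor number mu = 8.

The Hessian of f at 0 is [[0, 0, 0], [0, 0, 0], [0, 0, 2]] with rank 1, so corank 2. A Groebner basis of the Jacobian ideal J(f) in C{p,q,r} is {-p^2/6 + p*q^3 - 5*p*q^2/2 + p*q/3 - 11*q^3/6 + q^2/2, p^2/2 + 7*p*q^2/2 + q^4 + 5*q^3/2 - q^2/2, p^3 - p^2/6 + 7*p*q^2/2 - 11*p*q/3 + 7*q^3/6 - 7*q^2/2, p^2*q + p*q + q^2, r}; counting standard monomials gives mu = 8. Corank 2; j^3 = q*(p + q)^2 has shape L^2 M (L != M), so D-series; mu = 8 gives D_8.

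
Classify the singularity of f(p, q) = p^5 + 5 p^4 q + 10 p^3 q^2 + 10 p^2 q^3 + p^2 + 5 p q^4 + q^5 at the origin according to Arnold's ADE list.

The Hessian of f at 0 has rank 1. Corank 1: A-series; mu = 4 gives A_4.

A4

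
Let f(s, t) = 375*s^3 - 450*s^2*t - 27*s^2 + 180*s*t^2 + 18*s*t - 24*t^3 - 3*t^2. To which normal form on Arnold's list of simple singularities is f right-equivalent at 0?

A2

The Hessian of f at 0 is [[-54, 18], [18, -6]] with rank 1, so corank 1. A Groebner basis of the Jacobian ideal J(f) in C{s,t} is {t^2, s - t/3}; counting standard monomials gives mu = 2. Corank 1: A-series; mu = 2 gives A_2.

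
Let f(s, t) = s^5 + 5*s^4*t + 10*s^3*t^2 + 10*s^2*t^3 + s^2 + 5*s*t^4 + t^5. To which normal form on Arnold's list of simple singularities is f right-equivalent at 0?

A4

The Hessian of f at 0 has rank 1. Corank 1: A-series; mu = 4 gives A_4.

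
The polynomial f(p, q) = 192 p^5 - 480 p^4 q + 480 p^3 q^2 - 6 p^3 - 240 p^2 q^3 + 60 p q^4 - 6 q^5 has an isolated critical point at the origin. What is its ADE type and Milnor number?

Type E_8, Milnor number mu = 8.

The Hessian of f at 0 has rank 0. Corank 2; j^3 = -6*p^3 is a perfect cube, so E-series; the 5-jet and mu = 8 give E_8.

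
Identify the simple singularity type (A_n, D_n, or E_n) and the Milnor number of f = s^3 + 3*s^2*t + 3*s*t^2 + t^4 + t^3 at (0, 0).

The Hessian of f at 0 is [[0, 0], [0, 0]] with rank 0, so corank 2. A Groebner basis of the Jacobian ideal J(f) in C{s,t} is {t^3, s^2 + 2*s*t + t^2}; counting standard monomials gives mu = 6. Corank 2; j^3 = (s + t)^3 is a perfect cube, so E-series; the 4-jet and mu = 6 give E_6.

Type E6, Milnor number mu = 6.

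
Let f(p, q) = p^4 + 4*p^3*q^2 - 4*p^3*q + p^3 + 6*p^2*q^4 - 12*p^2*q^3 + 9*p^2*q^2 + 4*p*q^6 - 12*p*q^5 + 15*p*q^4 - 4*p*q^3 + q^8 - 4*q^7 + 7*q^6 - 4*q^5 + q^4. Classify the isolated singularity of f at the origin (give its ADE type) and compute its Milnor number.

Type E_6, Milnor number mu = 6.

The Hessian of f at 0 has rank 0. Corank 2; j^3 = p^3 is a perfect cube, so E-series; the 4-jet and mu = 6 give E_6.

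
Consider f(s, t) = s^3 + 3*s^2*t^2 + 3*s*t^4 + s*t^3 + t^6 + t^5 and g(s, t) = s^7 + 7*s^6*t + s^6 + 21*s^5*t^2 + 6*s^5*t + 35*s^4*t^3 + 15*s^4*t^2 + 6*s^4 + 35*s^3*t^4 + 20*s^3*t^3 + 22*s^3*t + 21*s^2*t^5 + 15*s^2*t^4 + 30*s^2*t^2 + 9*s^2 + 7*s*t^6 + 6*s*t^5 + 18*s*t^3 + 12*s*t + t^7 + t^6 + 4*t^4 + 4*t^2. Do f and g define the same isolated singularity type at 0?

No.

The Hessian of f at 0 is [[0, 0], [0, 0]] with rank 0, so corank 2. A Groebner basis of the Jacobian ideal J(f) in C{s,t} is {-s^2 + t^4 - t^3/3, s^3, s^2*t + s^2/3 + t^3/9, s^2 + s*t^2 + t^3/3}; counting standard monomials gives mu = 7. Corank 2; j^3 = s^3 is a perfect cube, so E-series; the 4-jet and mu = 7 give E_7. The Hessian of g at 0 is [[18, 12], [12, 8]] with rank 1, so corank 1. A Groebner basis of the Jacobian ideal J(g) in C{s,t} is {81*s*t + t^4 + 54*t^2, s*t^2 + 9*s + 7*t^3/9 + 6*t, s^2 + 4*s*t/3 + 4*t^2/9}; counting standard monomials gives mu = 6. Corank 1: A-series; mu = 6 gives A_6. f is E_7 but g is A_6, hence not right-equivalent.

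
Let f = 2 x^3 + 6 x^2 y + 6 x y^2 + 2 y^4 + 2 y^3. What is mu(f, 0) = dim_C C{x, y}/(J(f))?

The Hessian of f at 0 is [[0, 0], [0, 0]] with rank 0, so corank 2. A Groebner basis of the Jacobian ideal J(f) in C{x,y} is {y^3, x^2 + 2*x*y + y^2}; counting standard monomials gives mu = 6. Corank 2; j^3 = 2*(x + y)^3 is a perfect cube, so E-series; the 4-jet and mu = 6 give E_6.

6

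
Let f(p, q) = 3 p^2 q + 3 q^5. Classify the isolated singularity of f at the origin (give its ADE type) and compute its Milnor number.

The Hessian of f at 0 has rank 0. Corank 2; j^3 = 3*p^2*q has shape L^2 M (L != M), so D-series; mu = 6 gives D_6.

Type D6, Milnor number mu = 6.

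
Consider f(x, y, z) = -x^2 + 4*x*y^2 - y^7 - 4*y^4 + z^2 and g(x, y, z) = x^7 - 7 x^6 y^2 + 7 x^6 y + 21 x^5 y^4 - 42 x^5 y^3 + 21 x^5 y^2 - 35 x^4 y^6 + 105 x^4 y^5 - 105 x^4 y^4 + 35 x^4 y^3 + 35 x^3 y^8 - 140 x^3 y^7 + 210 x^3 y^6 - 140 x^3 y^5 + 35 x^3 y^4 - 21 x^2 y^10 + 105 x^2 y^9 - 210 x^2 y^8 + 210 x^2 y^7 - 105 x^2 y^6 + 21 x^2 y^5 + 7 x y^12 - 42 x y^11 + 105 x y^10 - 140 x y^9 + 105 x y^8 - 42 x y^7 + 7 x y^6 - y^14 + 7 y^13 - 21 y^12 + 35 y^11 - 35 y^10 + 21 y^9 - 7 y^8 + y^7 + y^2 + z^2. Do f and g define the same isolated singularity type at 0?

Yes.

The Hessian of f at 0 is [[-2, 0, 0], [0, 0, 0], [0, 0, 2]] with rank 2, so corank 1. A Groebner basis of the Jacobian ideal J(f) in C{x,y,z} is {x^3, -x/2 + y^2, z}; counting standard monomials gives mu = 6. Corank 1: A-series; mu = 6 gives A_6. The Hessian of g at 0 is [[0, 0, 0], [0, 2, 0], [0, 0, 2]] with rank 2, so corank 1. A Groebner basis of the Jacobian ideal J(g) in C{x,y,z} is {x^6, y, z}; counting standard monomials gives mu = 6. Corank 1: A-series; mu = 6 gives A_6. Both have type A_6, hence right-equivalent.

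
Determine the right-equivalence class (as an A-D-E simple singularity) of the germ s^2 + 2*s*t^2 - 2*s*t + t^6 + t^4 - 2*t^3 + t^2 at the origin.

The Hessian of f at 0 has rank 1. Corank 1: A-series; mu = 5 gives A_5.

A_5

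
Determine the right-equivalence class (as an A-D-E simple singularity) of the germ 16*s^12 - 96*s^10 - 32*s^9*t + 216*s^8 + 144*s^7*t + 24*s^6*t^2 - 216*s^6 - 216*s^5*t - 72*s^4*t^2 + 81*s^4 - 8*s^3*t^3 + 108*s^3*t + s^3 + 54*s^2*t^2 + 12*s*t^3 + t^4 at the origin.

E_{6}

The Hessian of f at 0 has rank 0. Corank 2; j^3 = s^3 is a perfect cube, so E-series; the 4-jet and mu = 6 give E_6.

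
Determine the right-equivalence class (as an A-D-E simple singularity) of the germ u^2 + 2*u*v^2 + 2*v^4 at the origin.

A_3

The Hessian of f at 0 has rank 1. Corank 1: A-series; mu = 3 gives A_3.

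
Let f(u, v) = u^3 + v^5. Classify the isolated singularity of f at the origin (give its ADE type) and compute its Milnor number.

Type E_{8}, Milnor number mu = 8.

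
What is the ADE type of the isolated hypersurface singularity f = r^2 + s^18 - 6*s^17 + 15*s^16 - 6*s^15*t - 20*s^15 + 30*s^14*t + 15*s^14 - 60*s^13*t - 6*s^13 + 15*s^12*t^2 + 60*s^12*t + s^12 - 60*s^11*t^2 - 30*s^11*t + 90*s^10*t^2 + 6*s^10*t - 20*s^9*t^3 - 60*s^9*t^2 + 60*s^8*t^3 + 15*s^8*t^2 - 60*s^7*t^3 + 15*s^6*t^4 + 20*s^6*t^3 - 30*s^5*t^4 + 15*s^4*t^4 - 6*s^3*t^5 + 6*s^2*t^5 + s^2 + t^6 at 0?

A_{5}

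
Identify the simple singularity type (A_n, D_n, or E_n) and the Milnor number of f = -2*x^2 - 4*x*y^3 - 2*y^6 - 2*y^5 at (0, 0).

The Hessian of f at 0 has rank 1. Corank 1: A-series; mu = 4 gives A_4.

Type A4, Milnor number mu = 4.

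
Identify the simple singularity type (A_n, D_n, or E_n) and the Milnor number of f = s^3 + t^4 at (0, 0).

The Hessian of f at 0 has rank 0. Corank 2; j^3 = s^3 is a perfect cube, so E-series; the 4-jet and mu = 6 give E_6.

Type E_6, Milnor number mu = 6.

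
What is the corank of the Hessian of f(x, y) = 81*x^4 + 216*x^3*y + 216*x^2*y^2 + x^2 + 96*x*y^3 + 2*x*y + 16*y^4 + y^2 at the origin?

1

The Hessian at 0 is [[2, 2], [2, 2]] of rank 1; hence corank 1.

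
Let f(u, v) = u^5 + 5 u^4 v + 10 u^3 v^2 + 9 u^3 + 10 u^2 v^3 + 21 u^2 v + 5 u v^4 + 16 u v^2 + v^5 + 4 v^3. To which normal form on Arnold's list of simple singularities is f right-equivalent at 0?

D_6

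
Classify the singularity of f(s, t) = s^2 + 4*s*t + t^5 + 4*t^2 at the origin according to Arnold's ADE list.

The Hessian of f at 0 has rank 1. Corank 1: A-series; mu = 4 gives A_4.

A_4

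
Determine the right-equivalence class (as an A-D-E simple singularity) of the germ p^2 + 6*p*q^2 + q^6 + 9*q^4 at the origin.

A5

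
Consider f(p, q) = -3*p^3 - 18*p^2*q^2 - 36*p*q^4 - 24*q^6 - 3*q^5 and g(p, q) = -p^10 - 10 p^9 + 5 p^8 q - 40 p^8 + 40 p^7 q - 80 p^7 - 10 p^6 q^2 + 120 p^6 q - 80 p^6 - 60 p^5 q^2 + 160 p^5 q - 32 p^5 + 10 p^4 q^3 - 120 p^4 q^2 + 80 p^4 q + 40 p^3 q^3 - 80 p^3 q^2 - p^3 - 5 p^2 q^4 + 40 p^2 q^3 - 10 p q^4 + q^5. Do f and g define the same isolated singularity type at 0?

Yes.

The Hessian of f at 0 has rank 0. Corank 2; j^3 = -3*p^3 is a perfect cube, so E-series; the 5-jet and mu = 8 give E_8. The Hessian of g at 0 has rank 0. Corank 2; j^3 = -p^3 is a perfect cube, so E-series; the 5-jet and mu = 8 give E_8. Both have type E_8, hence right-equivalent.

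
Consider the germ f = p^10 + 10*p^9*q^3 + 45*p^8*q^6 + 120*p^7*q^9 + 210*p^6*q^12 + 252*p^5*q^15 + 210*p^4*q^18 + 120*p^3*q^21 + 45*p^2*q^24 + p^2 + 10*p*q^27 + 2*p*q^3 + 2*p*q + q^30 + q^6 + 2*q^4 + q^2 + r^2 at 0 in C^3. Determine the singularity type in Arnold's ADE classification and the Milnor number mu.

The Hessian of f at 0 has rank 2. Corank 1: A-series; mu = 9 gives A_9.

Type A9, Milnor number mu = 9.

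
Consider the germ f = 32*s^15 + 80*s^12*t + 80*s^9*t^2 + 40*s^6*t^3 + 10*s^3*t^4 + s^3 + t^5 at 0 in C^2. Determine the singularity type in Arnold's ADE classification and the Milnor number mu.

The Hessian of f at 0 has rank 0. Corank 2; j^3 = s^3 is a perfect cube, so E-series; the 5-jet and mu = 8 give E_8.

Type E_{8}, Milnor number mu = 8.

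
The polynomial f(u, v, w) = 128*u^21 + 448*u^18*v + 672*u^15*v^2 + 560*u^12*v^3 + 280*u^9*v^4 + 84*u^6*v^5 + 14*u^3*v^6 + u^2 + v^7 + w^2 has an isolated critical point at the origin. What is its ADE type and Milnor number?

Type A_6, Milnor number mu = 6.

The Hessian of f at 0 has rank 2. Corank 1: A-series; mu = 6 gives A_6.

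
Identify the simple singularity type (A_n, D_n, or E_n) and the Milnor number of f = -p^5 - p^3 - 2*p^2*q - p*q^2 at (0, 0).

Type D_{6}, Milnor number mu = 6.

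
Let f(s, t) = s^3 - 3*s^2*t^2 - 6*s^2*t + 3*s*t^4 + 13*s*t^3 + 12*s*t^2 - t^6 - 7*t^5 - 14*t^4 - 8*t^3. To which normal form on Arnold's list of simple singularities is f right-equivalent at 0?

E_7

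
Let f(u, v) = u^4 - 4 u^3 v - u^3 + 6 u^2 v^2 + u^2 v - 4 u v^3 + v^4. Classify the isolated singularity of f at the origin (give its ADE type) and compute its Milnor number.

The Hessian of f at 0 has rank 0. Corank 2; j^3 = -u^2*(u - v) has shape L^2 M (L != M), so D-series; mu = 5 gives D_5.

Type D_{5}, Milnor number mu = 5.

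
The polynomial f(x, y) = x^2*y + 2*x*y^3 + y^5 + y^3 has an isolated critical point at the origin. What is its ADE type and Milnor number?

Type D4, Milnor number mu = 4.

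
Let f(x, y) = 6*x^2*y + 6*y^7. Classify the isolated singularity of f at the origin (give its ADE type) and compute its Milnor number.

The Hessian of f at 0 has rank 0. Corank 2; j^3 = 6*x^2*y has shape L^2 M (L != M), so D-series; mu = 8 gives D_8.

Type D_{8}, Milnor number mu = 8.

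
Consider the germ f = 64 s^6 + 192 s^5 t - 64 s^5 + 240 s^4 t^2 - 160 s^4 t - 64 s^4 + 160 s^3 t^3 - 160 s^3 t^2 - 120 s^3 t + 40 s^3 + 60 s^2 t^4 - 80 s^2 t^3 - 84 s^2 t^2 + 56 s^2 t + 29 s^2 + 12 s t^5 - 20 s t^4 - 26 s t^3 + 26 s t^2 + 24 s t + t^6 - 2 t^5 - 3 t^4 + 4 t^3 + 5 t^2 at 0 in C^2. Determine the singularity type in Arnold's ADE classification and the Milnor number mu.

The Hessian of f at 0 has rank 2. Corank 0: nondegenerate Morse point, so A_1.

Type A_{1}, Milnor number mu = 1.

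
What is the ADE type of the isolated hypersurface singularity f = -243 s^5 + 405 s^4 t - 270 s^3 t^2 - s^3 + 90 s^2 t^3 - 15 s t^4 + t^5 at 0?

The Hessian of f at 0 is [[0, 0], [0, 0]] with rank 0, so corank 2. A Groebner basis of the Jacobian ideal J(f) in C{s,t} is {t^5, s*t^3 - t^4/12, s^2}; counting standard monomials gives mu = 8. Corank 2; j^3 = -s^3 is a perfect cube, so E-series; the 5-jet and mu = 8 give E_8.

E_{8}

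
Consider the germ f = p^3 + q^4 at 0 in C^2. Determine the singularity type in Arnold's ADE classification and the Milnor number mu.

Type E_6, Milnor number mu = 6.

The Hessian of f at 0 has rank 0. Corank 2; j^3 = p^3 is a perfect cube, so E-series; the 4-jet and mu = 6 give E_6.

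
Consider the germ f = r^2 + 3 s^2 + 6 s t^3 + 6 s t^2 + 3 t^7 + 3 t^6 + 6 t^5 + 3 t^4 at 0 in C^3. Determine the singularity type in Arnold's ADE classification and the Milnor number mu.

Type A6, Milnor number mu = 6.

The Hessian of f at 0 has rank 2. Corank 1: A-series; mu = 6 gives A_6.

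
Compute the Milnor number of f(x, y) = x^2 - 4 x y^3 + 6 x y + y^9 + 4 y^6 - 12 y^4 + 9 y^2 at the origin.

8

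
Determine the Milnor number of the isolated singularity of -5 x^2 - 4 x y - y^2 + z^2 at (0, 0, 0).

1

The Hessian of f at 0 has rank 3. Corank 0: nondegenerate Morse point, so A_1.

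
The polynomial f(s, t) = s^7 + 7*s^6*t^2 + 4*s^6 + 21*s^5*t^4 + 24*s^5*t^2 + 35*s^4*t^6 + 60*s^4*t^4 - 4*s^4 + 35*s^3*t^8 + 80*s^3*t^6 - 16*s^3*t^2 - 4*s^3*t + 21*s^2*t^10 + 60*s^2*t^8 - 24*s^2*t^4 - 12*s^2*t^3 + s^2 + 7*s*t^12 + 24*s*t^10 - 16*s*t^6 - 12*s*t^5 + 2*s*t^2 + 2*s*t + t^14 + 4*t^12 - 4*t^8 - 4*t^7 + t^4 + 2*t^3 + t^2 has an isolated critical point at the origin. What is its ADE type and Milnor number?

Type A_6, Milnor number mu = 6.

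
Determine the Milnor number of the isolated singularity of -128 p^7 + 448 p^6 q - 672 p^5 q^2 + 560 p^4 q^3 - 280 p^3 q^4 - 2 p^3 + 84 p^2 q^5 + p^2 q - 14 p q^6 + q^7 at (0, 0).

The Hessian of f at 0 has rank 0. Corank 2; j^3 = -p^2*(2*p - q) has shape L^2 M (L != M), so D-series; mu = 8 gives D_8.

8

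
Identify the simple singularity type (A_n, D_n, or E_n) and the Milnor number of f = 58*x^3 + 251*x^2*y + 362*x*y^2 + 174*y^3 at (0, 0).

Type D_{4}, Milnor number mu = 4.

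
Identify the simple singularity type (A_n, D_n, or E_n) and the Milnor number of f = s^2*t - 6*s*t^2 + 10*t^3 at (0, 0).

Type D_4, Milnor number mu = 4.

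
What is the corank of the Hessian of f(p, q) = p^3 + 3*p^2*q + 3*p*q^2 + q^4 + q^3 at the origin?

2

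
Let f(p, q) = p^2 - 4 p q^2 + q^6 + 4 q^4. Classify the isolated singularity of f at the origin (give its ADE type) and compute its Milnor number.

Type A_{5}, Milnor number mu = 5.

The Hessian of f at 0 is [[2, 0], [0, 0]] with rank 1, so corank 1. A Groebner basis of the Jacobian ideal J(f) in C{p,q} is {p^3, p^2*q, -p/2 + q^2}; counting standard monomials gives mu = 5. Corank 1: A-series; mu = 5 gives A_5.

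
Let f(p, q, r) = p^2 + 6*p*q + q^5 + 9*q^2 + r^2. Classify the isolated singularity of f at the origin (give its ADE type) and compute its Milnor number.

Type A4, Milnor number mu = 4.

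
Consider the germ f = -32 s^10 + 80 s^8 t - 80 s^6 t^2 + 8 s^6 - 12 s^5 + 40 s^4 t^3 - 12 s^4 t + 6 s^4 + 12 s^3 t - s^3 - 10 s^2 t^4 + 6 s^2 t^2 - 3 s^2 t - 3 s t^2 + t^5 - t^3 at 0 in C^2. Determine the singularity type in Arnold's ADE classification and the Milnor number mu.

Type E_{8}, Milnor number mu = 8.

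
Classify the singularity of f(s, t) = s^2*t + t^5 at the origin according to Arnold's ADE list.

The Hessian of f at 0 is [[0, 0], [0, 0]] with rank 0, so corank 2. A Groebner basis of the Jacobian ideal J(f) in C{s,t} is {s^2/5 + t^4, s^3, s*t}; counting standard monomials gives mu = 6. Corank 2; j^3 = s^2*t has shape L^2 M (L != M), so D-series; mu = 6 gives D_6.

D_{6}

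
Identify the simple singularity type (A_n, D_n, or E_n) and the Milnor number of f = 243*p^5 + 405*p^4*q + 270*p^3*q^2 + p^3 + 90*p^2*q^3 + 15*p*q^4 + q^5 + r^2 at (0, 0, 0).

The Hessian of f at 0 has rank 1. Corank 2; j^3 = p^3 is a perfect cube, so E-series; the 5-jet and mu = 8 give E_8.

Type E_{8}, Milnor number mu = 8.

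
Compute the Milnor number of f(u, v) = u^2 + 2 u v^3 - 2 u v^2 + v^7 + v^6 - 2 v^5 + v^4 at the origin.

6

The Hessian of f at 0 has rank 1. Corank 1: A-series; mu = 6 gives A_6.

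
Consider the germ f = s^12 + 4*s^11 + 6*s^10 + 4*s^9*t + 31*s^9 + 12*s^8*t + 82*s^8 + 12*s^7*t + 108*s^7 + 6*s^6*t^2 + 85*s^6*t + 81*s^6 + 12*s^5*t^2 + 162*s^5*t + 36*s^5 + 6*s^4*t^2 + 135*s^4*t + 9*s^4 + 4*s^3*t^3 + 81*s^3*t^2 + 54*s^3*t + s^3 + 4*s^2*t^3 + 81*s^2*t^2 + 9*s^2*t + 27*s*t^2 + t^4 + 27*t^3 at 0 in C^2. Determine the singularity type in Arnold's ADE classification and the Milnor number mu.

The Hessian of f at 0 is [[0, 0], [0, 0]] with rank 0, so corank 2. A Groebner basis of the Jacobian ideal J(f) in C{s,t} is {s^3 + s^2/2 + 3*s*t + 9*t^2/2, s^2*t - s^2/9 - 2*s*t/3 - t^2, s^2/54 + s*t^2 + s*t/9 + t^2/6, t^3}; counting standard monomials gives mu = 6. Corank 2; j^3 = (s + 3*t)^3 is a perfect cube, so E-series; the 4-jet and mu = 6 give E_6.

Type E6, Milnor number mu = 6.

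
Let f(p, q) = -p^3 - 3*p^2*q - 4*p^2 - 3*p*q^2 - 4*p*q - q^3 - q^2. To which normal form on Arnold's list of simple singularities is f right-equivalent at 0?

The Hessian of f at 0 is [[-8, -4], [-4, -2]] with rank 1, so corank 1. A Groebner basis of the Jacobian ideal J(f) in C{p,q} is {q^2, p + q/2}; counting standard monomials gives mu = 2. Corank 1: A-series; mu = 2 gives A_2.

A_2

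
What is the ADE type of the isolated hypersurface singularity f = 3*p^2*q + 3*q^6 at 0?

D_7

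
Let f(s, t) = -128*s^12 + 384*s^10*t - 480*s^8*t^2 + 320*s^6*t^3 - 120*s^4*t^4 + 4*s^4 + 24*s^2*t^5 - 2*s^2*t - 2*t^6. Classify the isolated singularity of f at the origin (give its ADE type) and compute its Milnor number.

Type D7, Milnor number mu = 7.

The Hessian of f at 0 has rank 0. Corank 2; j^3 = -2*s^2*t has shape L^2 M (L != M), so D-series; mu = 7 gives D_7.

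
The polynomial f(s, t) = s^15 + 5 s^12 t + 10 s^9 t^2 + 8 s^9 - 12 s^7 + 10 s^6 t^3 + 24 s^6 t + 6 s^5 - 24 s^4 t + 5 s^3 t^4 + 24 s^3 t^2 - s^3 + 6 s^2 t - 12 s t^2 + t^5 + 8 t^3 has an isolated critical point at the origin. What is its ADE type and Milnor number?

Type E8, Milnor number mu = 8.

The Hessian of f at 0 has rank 0. Corank 2; j^3 = -(s - 2*t)^3 is a perfect cube, so E-series; the 5-jet and mu = 8 give E_8.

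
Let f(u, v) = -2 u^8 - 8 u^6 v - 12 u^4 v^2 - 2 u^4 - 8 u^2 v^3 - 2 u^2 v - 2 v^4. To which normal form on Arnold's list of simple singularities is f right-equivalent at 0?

The Hessian of f at 0 is [[0, 0], [0, 0]] with rank 0, so corank 2. A Groebner basis of the Jacobian ideal J(f) in C{u,v} is {u^3, u^2/4 + v^3, u*v}; counting standard monomials gives mu = 5. Corank 2; j^3 = -2*u^2*v has shape L^2 M (L != M), so D-series; mu = 5 gives D_5.

D_5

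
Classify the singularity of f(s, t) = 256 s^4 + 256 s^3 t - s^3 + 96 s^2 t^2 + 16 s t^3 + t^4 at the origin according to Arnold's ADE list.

E6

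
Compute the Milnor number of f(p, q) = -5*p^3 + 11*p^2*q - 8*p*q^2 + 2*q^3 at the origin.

The Hessian of f at 0 has rank 0. Corank 2; j^3 = -(p - q)*(5*p^2 - 6*p*q + 2*q^2) splits into three distinct lines over C (the quadratic factor has nonzero discriminant), so D_4.

4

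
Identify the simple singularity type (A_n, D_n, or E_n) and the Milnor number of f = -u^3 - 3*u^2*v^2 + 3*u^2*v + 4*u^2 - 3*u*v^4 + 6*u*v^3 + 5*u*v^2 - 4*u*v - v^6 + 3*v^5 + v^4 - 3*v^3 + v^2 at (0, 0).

Type A2, Milnor number mu = 2.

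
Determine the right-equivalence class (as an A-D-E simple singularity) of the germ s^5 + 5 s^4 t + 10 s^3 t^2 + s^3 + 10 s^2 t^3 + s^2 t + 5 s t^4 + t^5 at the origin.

D6

The Hessian of f at 0 has rank 0. Corank 2; j^3 = s^2*(s + t) has shape L^2 M (L != M), so D-series; mu = 6 gives D_6.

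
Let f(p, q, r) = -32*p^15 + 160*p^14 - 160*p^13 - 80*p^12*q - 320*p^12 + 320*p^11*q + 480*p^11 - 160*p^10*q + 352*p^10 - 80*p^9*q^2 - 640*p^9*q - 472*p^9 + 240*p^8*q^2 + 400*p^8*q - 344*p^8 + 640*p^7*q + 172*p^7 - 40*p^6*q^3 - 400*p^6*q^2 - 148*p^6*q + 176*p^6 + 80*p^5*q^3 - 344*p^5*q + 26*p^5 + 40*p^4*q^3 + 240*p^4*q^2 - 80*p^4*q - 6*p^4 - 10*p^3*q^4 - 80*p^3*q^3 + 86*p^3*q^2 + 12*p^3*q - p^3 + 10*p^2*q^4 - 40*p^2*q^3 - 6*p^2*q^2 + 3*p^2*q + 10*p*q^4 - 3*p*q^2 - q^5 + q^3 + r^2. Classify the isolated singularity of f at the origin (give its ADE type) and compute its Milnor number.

Type E8, Milnor number mu = 8.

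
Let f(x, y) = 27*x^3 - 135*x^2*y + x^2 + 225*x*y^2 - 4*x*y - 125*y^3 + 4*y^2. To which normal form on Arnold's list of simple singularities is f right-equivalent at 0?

A2

The Hessian of f at 0 has rank 1. Corank 1: A-series; mu = 2 gives A_2.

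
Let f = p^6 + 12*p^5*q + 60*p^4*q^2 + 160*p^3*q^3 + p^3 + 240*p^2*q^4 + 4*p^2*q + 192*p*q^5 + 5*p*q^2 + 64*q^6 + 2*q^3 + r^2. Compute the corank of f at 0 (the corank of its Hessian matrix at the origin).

Hessian at 0 has rank 1.

2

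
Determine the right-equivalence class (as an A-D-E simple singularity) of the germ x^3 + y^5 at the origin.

The Hessian of f at 0 is [[0, 0], [0, 0]] with rank 0, so corank 2. A Groebner basis of the Jacobian ideal J(f) in C{x,y} is {y^4, x^2}; counting standard monomials gives mu = 8. Corank 2; j^3 = x^3 is a perfect cube, so E-series; the 5-jet and mu = 8 give E_8.

E8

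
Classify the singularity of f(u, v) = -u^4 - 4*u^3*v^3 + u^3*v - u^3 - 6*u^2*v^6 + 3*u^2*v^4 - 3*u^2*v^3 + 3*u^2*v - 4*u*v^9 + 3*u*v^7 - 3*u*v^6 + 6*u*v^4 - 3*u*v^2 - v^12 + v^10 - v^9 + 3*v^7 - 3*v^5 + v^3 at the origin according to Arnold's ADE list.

E7

The Hessian of f at 0 has rank 0. Corank 2; j^3 = -(u - v)^3 is a perfect cube, so E-series; the 4-jet and mu = 7 give E_7.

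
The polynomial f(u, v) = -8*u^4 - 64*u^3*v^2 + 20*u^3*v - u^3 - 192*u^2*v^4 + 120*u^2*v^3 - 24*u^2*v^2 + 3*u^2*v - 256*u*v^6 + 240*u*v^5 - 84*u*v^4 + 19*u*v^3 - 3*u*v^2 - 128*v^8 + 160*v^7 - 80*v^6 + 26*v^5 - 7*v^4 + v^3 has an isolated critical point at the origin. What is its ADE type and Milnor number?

Type E_{7}, Milnor number mu = 7.

The Hessian of f at 0 is [[0, 0], [0, 0]] with rank 0, so corank 2. A Groebner basis of the Jacobian ideal J(f) in C{u,v} is {3*u^2/8 - 3*u*v/4 + v^4 + v^3/8 + 3*v^2/8, u^3 - 9*u^2/8 + 9*u*v/4 - 11*v^3/8 - 9*v^2/8, u^2*v - 5*u^2/8 + 5*u*v/4 - 29*v^3/24 - 5*v^2/8, -u^2/4 + u*v^2 + u*v/2 - 13*v^3/12 - v^2/4}; counting standard monomials gives mu = 7. Corank 2; j^3 = -(u - v)^3 is a perfect cube, so E-series; the 4-jet and mu = 7 give E_7.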